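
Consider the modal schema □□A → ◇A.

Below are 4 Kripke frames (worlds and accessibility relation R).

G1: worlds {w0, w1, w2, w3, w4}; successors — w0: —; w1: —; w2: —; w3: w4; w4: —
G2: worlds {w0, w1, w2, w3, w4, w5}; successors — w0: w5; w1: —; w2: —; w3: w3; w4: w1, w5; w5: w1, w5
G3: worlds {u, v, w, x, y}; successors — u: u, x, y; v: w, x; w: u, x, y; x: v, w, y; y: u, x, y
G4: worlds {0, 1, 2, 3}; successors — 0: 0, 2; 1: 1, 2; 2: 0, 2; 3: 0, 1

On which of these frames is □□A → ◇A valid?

Frame correspondent (Sahlqvist): ∀x ∃w (xR²w ∧ xRw) — i.e. a generalized confluence (Geach) condition.
G1: fails — at w0 but no w with w0R²w and w0Rw.
G2: fails — at w1 but no w with w1R²w and w1Rw.
G3: condition met.
G4: condition met.

G3, G4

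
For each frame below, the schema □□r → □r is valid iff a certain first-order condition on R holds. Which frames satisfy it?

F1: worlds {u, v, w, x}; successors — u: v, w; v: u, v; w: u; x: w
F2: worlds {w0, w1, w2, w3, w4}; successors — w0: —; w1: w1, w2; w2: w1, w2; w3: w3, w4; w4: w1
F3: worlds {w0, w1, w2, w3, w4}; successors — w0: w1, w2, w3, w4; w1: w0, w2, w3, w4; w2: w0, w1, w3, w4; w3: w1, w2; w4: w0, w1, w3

F2, F3

The schema corresponds to density: ∀x ∀y (Rxy → ∃z (Rxz ∧ Rzy)).
F1: fails — Rxw but no z with Rxz and Rzw.
F2: condition met.
F3: condition met.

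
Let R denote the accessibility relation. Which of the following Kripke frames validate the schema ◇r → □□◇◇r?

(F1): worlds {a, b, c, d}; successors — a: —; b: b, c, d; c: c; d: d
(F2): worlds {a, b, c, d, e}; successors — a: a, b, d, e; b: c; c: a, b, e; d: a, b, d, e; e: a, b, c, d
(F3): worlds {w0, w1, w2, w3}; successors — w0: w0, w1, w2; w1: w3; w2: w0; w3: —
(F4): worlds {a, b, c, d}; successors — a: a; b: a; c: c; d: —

(F4)

The schema corresponds to a generalized confluence (Geach) condition: ∀x ∀y ∀z ((xRy ∧ xR²z) → ∃w (y = w ∧ zR²w)).
(F1): fails — bRb, bR²c but no w with b=w and cR²w.
(F2): fails — aRd, aR²b but no w with d=w and bR²w.
(F3): fails — w0Rw0, w0R²w1 but no w with w0=w and w1R²w.
(F4): ✓.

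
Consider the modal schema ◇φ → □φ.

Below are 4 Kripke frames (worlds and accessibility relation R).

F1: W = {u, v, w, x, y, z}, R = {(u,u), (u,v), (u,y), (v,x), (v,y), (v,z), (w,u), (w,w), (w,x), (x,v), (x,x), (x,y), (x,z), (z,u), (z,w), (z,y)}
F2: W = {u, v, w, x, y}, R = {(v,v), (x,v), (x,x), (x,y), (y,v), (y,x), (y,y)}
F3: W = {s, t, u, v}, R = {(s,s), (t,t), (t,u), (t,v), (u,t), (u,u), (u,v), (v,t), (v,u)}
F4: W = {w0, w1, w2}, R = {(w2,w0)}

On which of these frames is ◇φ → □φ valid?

Frame correspondent (Sahlqvist): ∀x ∀y ∀z (Rxy ∧ Rxz → y = z) — i.e. partial functionality.
F1: fails — u sees both u and v.
F2: fails — x sees both v and x.
F3: fails — t sees both t and u.
F4: condition met.

F4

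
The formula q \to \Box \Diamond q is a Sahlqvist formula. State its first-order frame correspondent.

This schema is the B axiom.
It corresponds to symmetry: \forall x \forall y (Rxy \to Ryx).

Symmetry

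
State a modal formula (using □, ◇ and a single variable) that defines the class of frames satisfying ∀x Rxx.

□q → q

The condition is reflexivity. The T schema □q → q defines it.
Suppose □q→q is valid. At any x set V(q)={w : Rxw}. Then □q holds at x, so q holds at x, i.e. Rxx.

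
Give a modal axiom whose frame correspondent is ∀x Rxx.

□q → q

This is reflexivity; the standard corresponding axiom is T: □q → q.
Suppose □q→q is valid. At any x set V(q)={w : Rxw}. Then □q holds at x, so q holds at x, i.e. Rxx.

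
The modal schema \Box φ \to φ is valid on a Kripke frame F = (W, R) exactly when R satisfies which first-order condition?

Suppose □φ→φ is valid. At any x set V(φ)={w : Rxw}. Then □φ holds at x, so φ holds at x, i.e. Rxx.
The converse is a direct semantic check.
Frame condition: \forall x Rxx.

reflexivity: \forall x Rxx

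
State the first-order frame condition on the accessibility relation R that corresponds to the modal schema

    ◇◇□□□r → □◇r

This is a Sahlqvist (Geach-type) schema ◇^2□^3r → □^1◇^1r.
First-order correspondent: ∀x ∀y ∀z ((xR²y ∧ xRz) → ∃w (yR³w ∧ zRw)).

∀x ∀y ∀z ((xR²y ∧ xRz) → ∃w (yR³w ∧ zRw))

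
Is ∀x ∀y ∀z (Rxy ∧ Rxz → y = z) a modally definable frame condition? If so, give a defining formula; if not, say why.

Yes: it is partial functionality, defined by the CD schema ◇p → □p.
Suppose ◇p→□p is valid. Take Rxy, Rxz and set V(p)={y}. Then ◇p at x, so □p at x, so p at z, i.e. z=y.

Yes — defined by ◇p → □p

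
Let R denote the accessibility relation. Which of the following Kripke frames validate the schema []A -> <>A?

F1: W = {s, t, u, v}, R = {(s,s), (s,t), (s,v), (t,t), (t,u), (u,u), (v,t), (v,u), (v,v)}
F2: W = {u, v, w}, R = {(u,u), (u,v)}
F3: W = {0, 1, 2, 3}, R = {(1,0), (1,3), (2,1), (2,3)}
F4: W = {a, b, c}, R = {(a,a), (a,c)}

F1

Frame correspondent (Sahlqvist): forall x exists y Rxy — i.e. seriality.
F1: condition met.
F2: fails — world v has no successor.
F3: fails — world 0 has no successor.
F4: fails — world b has no successor.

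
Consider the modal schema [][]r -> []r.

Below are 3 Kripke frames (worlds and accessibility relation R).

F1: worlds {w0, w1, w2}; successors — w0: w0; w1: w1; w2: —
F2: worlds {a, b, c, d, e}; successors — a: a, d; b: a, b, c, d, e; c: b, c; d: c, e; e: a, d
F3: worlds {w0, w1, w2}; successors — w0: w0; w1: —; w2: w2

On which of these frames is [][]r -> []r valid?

F1, F3

Frame correspondent (Sahlqvist): forall x forall y (Rxy -> exists z (Rxz & Rzy)) — i.e. density.
F1: holds.
F2: fails — Rde but no z with Rdz and Rze.
F3: holds.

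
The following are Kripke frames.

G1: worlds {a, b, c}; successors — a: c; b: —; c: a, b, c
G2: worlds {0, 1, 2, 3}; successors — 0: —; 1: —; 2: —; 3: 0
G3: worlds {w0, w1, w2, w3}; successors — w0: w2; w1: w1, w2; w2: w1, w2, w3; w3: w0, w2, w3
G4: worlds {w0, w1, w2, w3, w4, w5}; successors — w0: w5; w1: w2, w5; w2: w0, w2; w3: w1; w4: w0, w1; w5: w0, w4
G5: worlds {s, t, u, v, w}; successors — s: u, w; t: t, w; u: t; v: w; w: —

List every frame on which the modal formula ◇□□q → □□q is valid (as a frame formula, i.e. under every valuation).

This is the axiom for a generalized confluence (Geach) condition; its first-order frame correspondent is ∀x ∀y ∀z ((xRy ∧ xR²z) → ∃w (yR²w ∧ z = w)).
G1: fails — cRb, cR²a but no w with bR²w and a=w.
G2: holds.
G3: fails — w2Rw1, w2R²w0 but no w with w1R²w and w0=w.
G4: fails — w0Rw5, w0R²w4 but no w with w5R²w and w4=w.
G5: fails — sRw, sR²t but no w* with wR²w* and t=w*.
Valid on: G2.

G2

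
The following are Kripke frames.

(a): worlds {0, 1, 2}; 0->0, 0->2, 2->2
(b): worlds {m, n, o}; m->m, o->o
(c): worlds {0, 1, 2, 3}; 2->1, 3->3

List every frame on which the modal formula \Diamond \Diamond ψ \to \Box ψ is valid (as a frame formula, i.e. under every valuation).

(b), (c)

The schema corresponds to a generalized confluence (Geach) condition: \forall x \forall y \forall z ((x R^2 y \wedge xRz) \to \exists w (y = w \wedge z = w)).
(a): fails — 0R²0, 0R2 but 0 ≠ 2.
(b): ✓.
(c): ✓.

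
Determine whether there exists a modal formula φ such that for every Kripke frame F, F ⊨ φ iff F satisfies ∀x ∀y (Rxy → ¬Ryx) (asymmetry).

If a class were modally definable it would be closed under surjective bounded morphisms (Goldblatt–Thomason).
The 3-cycle (worlds a,b,c with a→b→c→a) is asymmetric. Mapping every world to a single reflexive point • is a surjective bounded morphism, and the reflexive point is not asymmetric (R•• but asymmetry requires ¬R••).
Hence asymmetry is not modally definable.

Not definable by any modal formula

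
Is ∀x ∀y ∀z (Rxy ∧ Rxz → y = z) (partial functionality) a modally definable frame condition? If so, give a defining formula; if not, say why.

This is a Sahlqvist condition; the CD axiom ◇p → □p defines it.
Suppose ◇p→□p is valid. Take Rxy, Rxz and set V(p)={y}. Then ◇p at x, so □p at x, so p at z, i.e. z=y.

Definable; ◇p → □p defines it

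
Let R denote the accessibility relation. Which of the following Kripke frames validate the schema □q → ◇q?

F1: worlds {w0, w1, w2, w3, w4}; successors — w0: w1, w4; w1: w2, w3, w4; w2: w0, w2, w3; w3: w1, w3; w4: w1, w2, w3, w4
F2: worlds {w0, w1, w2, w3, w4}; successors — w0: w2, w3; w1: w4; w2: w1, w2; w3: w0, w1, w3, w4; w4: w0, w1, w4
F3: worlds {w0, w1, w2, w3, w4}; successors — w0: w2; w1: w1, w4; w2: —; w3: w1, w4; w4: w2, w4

This is the axiom for seriality; its first-order frame correspondent is ∀x ∃y Rxy.
F1: ✓.
F2: ✓.
F3: fails — world w2 has no successor.
Valid on: F1, F2.

F1, F2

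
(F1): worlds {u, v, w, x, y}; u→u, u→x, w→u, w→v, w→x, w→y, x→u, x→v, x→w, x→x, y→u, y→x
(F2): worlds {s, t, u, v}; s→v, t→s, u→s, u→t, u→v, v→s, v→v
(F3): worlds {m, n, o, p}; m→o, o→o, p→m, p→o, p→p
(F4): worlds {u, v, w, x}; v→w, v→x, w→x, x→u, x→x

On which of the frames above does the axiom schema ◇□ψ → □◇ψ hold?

This is the axiom for convergence; its first-order frame correspondent is ∀x ∀y ∀z (Rxy ∧ Rxz → ∃w (Ryw ∧ Rzw)).
(F1): fails — Rwu and Rwv but u and v have no common successor.
(F2): fails — Rut and Rus but t and s have no common successor.
(F3): holds.
(F4): fails — Rxu and Rxu but u and u have no common successor.

(F3)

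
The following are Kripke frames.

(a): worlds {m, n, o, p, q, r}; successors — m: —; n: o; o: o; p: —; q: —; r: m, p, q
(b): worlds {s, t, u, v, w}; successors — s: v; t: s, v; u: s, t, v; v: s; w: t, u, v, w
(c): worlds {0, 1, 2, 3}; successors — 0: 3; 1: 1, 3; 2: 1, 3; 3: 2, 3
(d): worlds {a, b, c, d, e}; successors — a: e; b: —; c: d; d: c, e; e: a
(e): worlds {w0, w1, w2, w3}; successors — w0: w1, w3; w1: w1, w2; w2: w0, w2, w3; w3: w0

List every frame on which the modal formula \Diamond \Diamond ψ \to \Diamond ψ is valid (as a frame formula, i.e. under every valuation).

The schema corresponds to transitivity: \forall x \forall y \forall z (Rxy \wedge Ryz \to Rxz).
(a): ✓.
(b): fails — Rwt and Rts but not Rws.
(c): fails — R32 and R21 but not R31.
(d): fails — Rcd and Rdc but not Rcc.
(e): fails — Rw1w2 and Rw2w0 but not Rw1w0.
Valid on: (a).

(a)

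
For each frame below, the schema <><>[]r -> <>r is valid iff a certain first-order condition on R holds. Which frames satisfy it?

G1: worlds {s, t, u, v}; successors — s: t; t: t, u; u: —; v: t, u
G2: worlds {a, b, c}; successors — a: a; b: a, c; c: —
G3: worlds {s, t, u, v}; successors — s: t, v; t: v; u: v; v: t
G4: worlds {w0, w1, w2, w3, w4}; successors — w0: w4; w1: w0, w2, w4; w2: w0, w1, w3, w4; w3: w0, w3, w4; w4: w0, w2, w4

This is the axiom for a generalized confluence (Geach) condition; its first-order frame correspondent is forall x forall y (x R^2 y -> exists w (yRw & xRw)).
G1: fails — sR²u but no w with uRw and sRw.
G2: ✓.
G3: ✓.
G4: ✓.
Valid on: G2, G3, G4.

G2, G3, G4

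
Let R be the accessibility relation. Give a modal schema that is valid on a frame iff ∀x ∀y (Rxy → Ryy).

A defining formula is □(□p → p) (the T□ axiom).
Suppose □(□p→p) is valid. Take Rxy and set V(p)={w : Ryw}. Then at y, □p holds; since □(□p→p) at x, □p→p at y, so p at y, i.e. Ryy.

□(□p → p)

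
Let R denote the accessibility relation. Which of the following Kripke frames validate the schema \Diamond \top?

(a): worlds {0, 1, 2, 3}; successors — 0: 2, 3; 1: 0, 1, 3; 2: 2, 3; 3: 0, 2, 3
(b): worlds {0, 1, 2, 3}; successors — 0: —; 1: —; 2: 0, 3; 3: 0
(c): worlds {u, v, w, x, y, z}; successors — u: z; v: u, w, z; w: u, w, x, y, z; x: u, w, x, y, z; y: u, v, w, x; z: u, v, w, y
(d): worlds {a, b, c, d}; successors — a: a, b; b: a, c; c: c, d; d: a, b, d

This is the axiom for seriality; its first-order frame correspondent is \forall x \exists y Rxy.
(a): holds.
(b): fails — world 0 has no successor.
(c): holds.
(d): holds.
Valid on: (a), (c), (d).

(a), (c), (d)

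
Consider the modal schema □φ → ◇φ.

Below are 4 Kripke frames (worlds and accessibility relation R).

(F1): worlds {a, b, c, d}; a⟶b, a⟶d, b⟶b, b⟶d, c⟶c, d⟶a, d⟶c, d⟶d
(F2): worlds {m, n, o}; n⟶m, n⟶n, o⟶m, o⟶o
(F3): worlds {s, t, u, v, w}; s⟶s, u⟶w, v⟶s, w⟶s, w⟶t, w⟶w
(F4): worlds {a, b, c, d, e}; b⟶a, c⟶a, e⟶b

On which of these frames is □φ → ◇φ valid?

(F1)

Frame correspondent (Sahlqvist): ∀x ∃y Rxy — i.e. seriality.
(F1): satisfies the condition.
(F2): fails — world m has no successor.
(F3): fails — world t has no successor.
(F4): fails — world a has no successor.
Valid on: (F1).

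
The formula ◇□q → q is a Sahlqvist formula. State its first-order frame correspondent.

Replacing q by ¬q and contraposing gives the equivalent schema q → □◇q.
Suppose q→□◇q is valid. Take Rxy and set V(q)={x}. Then q at x, so □◇q at x, so ◇q at y, so some z with Ryz has q; z=x, i.e. Ryx.
The converse is a direct semantic check.
So the correspondent is symmetry.

Symmetry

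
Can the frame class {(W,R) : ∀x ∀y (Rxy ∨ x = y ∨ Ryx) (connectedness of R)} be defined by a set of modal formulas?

No

Modal frame validity is preserved under disjoint unions.
Take 3 disjoint single-world reflexive frames: each is trivially connected, but their disjoint union has 3 worlds with no edge between distinct components, so it is not connected.
So the class is not modally definable.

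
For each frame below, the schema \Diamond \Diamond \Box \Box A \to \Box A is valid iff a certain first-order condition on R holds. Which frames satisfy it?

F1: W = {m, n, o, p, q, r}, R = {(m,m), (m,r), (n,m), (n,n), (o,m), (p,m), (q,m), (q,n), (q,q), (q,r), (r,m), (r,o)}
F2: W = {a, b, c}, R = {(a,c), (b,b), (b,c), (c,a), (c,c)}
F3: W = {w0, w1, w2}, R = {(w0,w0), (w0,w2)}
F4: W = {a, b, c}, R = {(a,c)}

The schema corresponds to a generalized confluence (Geach) condition: \forall x \forall y \forall z ((x R^2 y \wedge xRz) \to \exists w (y R^2 w \wedge z = w)).
F1: fails — nR²m, nRn but no w with mR²w and n=w.
F2: fails — bR²a, bRb but no w with aR²w and b=w.
F3: fails — w0R²w2, w0Rw0 but no w with w2R²w and w0=w.
F4: ✓.
Valid on: F4.

F4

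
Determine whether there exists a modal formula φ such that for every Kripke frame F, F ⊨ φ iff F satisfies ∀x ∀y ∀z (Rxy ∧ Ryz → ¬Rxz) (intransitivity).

If a class were modally definable it would be closed under surjective bounded morphisms (Goldblatt–Thomason).
The 5-cycle (worlds 0,1,2,3,4 with 0→1→2→3→4→0) is intransitive. Mapping every world to a single reflexive point • is a surjective bounded morphism; the reflexive point is not intransitive (R••∧R•• but R••).
Hence intransitivity is not modally definable.

No — not modally definable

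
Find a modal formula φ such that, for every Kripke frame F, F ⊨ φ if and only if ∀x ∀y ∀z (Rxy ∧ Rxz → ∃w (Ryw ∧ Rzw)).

◇□s → □◇s

The condition is convergence. The .2 schema ◇□s → □◇s defines it.
Suppose ◇□s→□◇s is valid. Take Rxy, Rxz and set V(s)={w : Ryw}. Then □s at y so ◇□s at x, so □◇s at x, so ◇s at z, giving w with Rzw and Ryw.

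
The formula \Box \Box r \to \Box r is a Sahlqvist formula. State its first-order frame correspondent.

Suppose □□r→□r is valid. Take Rxy and set V(r)={w : xR²w}. Then □□r at x, so □r at x, so r at y, i.e. ∃z(Rxz∧Rzy).
The converse is a direct semantic check.
Frame condition: \forall x \forall y (Rxy \to \exists z (Rxz \wedge Rzy)).

density: \forall x \forall y (Rxy \to \exists z (Rxz \wedge Rzy))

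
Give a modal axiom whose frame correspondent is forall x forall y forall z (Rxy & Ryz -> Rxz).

This is transitivity; the standard corresponding axiom is 4: □q → □□q.
Suppose □q→□□q is valid. Take Rxy, Ryz and set V(q)={w : Rxw}. Then □q at x, so □□q at x, so □q at y, so q at z, i.e. Rxz.

□q → □□q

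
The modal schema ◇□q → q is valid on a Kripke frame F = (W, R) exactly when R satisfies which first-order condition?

This is a form of the B axiom.
Its frame correspondent is symmetry — ∀x ∀y (Rxy → Ryx).

Symmetry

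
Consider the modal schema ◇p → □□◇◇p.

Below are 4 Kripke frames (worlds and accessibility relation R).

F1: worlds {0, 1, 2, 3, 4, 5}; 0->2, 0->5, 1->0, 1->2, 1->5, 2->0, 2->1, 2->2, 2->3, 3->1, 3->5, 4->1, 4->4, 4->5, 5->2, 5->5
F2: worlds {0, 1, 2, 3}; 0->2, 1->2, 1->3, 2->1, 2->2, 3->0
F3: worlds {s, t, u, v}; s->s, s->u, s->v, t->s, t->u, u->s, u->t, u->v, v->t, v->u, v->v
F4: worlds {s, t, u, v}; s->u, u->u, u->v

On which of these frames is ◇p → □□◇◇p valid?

F3

Frame correspondent (Sahlqvist): ∀x ∀y ∀z ((xRy ∧ xR²z) → ∃w (y = w ∧ zR²w)) — i.e. a generalized confluence (Geach) condition.
F1: fails — 2R1, 2R²3 but no w with 1=w and 3R²w.
F2: fails — 1R3, 1R²0 but no w with 3=w and 0R²w.
F3: ✓.
F4: fails — sRu, sR²v but no w with u=w and vR²w.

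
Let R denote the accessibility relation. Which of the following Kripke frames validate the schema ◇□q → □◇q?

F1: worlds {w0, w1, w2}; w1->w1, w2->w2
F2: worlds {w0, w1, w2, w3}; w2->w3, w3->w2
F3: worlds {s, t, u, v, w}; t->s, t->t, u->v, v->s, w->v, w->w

The schema corresponds to convergence: ∀x ∀y ∀z (Rxy ∧ Rxz → ∃w (Ryw ∧ Rzw)).
F1: holds.
F2: holds.
F3: fails — Rts and Rts but s and s have no common successor.

F1, F2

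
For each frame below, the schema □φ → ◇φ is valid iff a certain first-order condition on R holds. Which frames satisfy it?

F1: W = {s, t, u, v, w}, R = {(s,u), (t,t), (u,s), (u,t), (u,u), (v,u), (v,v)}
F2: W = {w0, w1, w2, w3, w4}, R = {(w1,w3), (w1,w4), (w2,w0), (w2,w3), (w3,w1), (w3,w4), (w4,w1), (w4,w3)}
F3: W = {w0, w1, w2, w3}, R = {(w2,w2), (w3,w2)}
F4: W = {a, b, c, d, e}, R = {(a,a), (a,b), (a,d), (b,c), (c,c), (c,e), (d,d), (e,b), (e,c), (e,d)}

The schema corresponds to seriality: ∀x ∃y Rxy.
F1: fails — world w has no successor.
F2: fails — world w0 has no successor.
F3: fails — world w0 has no successor.
F4: ✓.

F4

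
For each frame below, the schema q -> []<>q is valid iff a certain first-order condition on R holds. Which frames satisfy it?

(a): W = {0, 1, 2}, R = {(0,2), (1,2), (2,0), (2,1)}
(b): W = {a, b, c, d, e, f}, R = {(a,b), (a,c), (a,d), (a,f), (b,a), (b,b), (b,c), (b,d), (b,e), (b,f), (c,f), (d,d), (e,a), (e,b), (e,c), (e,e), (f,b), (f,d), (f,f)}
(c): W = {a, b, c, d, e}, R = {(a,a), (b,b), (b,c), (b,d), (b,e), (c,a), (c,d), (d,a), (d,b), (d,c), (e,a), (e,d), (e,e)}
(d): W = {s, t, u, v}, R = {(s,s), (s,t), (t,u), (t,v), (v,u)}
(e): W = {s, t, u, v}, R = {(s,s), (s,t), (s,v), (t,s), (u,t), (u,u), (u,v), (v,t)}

The schema corresponds to symmetry: forall x forall y (Rxy -> Ryx).
(a): satisfies the condition.
(b): fails — Rec but not Rce.
(c): fails — Rbc but not Rcb.
(d): fails — Rtv but not Rvt.
(e): fails — Ruv but not Rvu.

(a)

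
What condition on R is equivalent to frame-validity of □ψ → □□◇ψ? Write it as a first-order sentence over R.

∀x ∀z (xR²z → ∃w (xRw ∧ zRw))

This is a Sahlqvist (Geach-type) schema ◇^0□^1ψ → □^2◇^1ψ.
Minimal-valuation argument: fix x; take any y with xR^0y and any z with xR^2z. Set V(ψ) to the set of worlds R-reachable from y in exactly 1 step. Then □^1ψ holds at y, so the antecedent holds at x; validity forces ◇^1ψ at z, giving a w with zR^1w and yR^1w.
First-order correspondent: ∀x ∀z (xR²z → ∃w (xRw ∧ zRw)).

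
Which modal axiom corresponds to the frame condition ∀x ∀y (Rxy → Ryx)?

A defining formula is q → □◇q (the B axiom).

q → □◇q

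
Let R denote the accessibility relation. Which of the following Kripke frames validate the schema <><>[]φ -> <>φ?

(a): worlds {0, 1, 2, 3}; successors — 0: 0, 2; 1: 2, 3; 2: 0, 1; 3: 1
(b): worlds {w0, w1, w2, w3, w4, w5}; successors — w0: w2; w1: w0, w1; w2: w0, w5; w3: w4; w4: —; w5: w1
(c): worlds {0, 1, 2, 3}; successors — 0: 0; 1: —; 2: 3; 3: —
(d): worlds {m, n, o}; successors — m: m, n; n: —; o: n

(a), (c)

The schema corresponds to a generalized confluence (Geach) condition: forall x forall y (x R^2 y -> exists w (yRw & xRw)).
(a): ✓.
(b): fails — w0R²w5 but no w with w5Rw and w0Rw.
(c): ✓.
(d): fails — mR²n but no w with nRw and mRw.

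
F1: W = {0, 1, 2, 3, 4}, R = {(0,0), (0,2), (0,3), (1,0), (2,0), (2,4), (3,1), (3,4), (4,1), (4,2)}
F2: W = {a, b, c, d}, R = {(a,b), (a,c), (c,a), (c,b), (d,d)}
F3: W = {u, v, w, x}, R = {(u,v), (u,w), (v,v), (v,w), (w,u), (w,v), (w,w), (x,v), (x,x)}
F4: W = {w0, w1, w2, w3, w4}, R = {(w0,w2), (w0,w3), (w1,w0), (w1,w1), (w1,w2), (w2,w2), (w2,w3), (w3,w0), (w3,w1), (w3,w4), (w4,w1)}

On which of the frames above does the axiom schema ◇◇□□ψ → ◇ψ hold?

F3, F4

The schema corresponds to a generalized confluence (Geach) condition: ∀x ∀y (xR²y → ∃w (yR²w ∧ xRw)).
F1: fails — 3R²1 but no w with 1R²w and 3Rw.
F2: fails — aR²b but no w with bR²w and aRw.
F3: ✓.
F4: ✓.
Valid on: F3, F4.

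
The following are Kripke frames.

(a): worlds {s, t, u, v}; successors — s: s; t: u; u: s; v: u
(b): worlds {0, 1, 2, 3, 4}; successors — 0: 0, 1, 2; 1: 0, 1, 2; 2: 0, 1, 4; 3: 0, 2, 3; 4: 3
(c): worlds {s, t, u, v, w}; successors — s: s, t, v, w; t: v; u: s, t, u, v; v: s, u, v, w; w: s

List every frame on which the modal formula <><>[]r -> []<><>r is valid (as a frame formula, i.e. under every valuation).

(a), (c)

This is the axiom for a generalized confluence (Geach) condition; its first-order frame correspondent is forall x forall y forall z ((x R^2 y & xRz) -> exists w (yRw & z R^2 w)).
(a): satisfies the condition.
(b): fails — 0R²4, 0R0 but no w with 4Rw and 0R²w.
(c): satisfies the condition.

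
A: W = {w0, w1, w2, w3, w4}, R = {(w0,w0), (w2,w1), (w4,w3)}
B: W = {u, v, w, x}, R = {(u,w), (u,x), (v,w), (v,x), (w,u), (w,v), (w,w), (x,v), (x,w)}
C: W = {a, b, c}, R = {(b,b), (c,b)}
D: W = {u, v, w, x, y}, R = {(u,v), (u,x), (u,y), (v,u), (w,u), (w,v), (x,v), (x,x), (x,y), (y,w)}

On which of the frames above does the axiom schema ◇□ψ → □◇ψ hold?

Frame correspondent (Sahlqvist): ∀x ∀y ∀z (Rxy ∧ Rxz → ∃w (Ryw ∧ Rzw)) — i.e. convergence.
A: fails — Rw2w1 and Rw2w1 but w1 and w1 have no common successor.
B: holds.
C: holds.
D: fails — Ruv and Rux but v and x have no common successor.
Valid on: B, C.

B, C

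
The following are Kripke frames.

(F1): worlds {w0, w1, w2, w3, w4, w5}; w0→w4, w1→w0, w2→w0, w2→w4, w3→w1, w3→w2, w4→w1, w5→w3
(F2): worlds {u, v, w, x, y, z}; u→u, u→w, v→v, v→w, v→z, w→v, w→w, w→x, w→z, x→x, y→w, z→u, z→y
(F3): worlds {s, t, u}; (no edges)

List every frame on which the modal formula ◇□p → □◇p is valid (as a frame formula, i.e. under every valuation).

(F3)

Frame correspondent (Sahlqvist): ∀x ∀y ∀z (Rxy ∧ Rxz → ∃w (Ryw ∧ Rzw)) — i.e. convergence.
(F1): fails — Rw2w4 and Rw2w0 but w4 and w0 have no common successor.
(F2): fails — Rvv and Rvz but v and z have no common successor.
(F3): satisfies the condition.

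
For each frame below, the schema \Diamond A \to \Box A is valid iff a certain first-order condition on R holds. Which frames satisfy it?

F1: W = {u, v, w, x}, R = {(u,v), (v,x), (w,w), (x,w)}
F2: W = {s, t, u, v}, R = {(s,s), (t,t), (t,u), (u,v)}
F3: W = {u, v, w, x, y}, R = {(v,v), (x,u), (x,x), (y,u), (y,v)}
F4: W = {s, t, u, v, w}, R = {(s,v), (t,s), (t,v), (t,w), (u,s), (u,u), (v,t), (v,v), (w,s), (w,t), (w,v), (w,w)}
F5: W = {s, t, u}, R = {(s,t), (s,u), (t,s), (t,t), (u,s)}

This is the axiom for partial functionality; its first-order frame correspondent is \forall x \forall y \forall z (Rxy \wedge Rxz \to y = z).
F1: holds.
F2: fails — t sees both t and u.
F3: fails — x sees both u and x.
F4: fails — t sees both s and v.
F5: fails — s sees both t and u.

F1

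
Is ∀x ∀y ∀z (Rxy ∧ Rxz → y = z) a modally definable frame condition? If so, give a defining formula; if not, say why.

Yes, by ◇q → □q

Yes: it is partial functionality, defined by the CD schema ◇q → □q.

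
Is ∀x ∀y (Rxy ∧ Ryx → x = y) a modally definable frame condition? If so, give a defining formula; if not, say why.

If a class were modally definable it would be closed under surjective bounded morphisms (Goldblatt–Thomason).
The 6-cycle (worlds 0,1,2,3,4,5 with 0→1→2→3→4→5→0) is antisymmetric. Sending even-indexed worlds to a and odd-indexed worlds to b is a surjective bounded morphism onto the two-world frame with a↔b, which is not antisymmetric.
So the class is not modally definable.

No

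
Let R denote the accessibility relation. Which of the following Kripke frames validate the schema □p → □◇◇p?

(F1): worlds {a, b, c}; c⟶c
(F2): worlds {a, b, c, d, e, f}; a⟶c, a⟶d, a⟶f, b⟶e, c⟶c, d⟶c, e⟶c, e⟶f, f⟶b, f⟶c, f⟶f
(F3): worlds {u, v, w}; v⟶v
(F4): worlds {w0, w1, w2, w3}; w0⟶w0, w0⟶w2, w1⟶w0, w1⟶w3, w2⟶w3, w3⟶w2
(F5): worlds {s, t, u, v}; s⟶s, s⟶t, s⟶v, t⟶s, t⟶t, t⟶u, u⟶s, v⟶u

This is the axiom for a generalized confluence (Geach) condition; its first-order frame correspondent is ∀x ∀z (xRz → ∃w (xRw ∧ zR²w)).
(F1): holds.
(F2): fails — bRe but no w with bRw and eR²w.
(F3): holds.
(F4): holds.
(F5): fails — vRu but no w with vRw and uR²w.

(F1), (F3), (F4)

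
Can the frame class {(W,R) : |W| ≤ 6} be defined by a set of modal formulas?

Any modally definable frame class is closed under disjoint unions.
Any modal formula valid on each of 7 disjoint one-world frames is valid on their disjoint union (validity is preserved under disjoint unions). Each one-world frame has |W|=1≤6, but the union has |W|=7.
So no modal formula (or set of formulas) defines exactly the |W|≤6 frames.

No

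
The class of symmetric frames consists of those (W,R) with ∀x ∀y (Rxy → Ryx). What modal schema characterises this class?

p → □◇p

This is symmetry; the standard corresponding axiom is B: p → □◇p.
Suppose p→□◇p is valid. Take Rxy and set V(p)={x}. Then p at x, so □◇p at x, so ◇p at y, so some z with Ryz has p; z=x, i.e. Ryx.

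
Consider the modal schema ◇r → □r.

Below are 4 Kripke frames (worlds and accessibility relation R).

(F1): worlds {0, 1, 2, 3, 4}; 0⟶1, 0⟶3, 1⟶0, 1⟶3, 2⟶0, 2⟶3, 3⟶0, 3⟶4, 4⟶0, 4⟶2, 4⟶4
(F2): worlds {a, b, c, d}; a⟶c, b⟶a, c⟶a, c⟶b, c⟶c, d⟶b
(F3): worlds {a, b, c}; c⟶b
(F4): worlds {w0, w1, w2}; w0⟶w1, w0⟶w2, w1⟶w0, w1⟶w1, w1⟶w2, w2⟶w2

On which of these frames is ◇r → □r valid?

(F3)

This is the axiom for partial functionality; its first-order frame correspondent is ∀x ∀y ∀z (Rxy ∧ Rxz → y = z).
(F1): fails — 0 sees both 1 and 3.
(F2): fails — c sees both a and b.
(F3): condition met.
(F4): fails — w0 sees both w1 and w2.
Valid on: (F3).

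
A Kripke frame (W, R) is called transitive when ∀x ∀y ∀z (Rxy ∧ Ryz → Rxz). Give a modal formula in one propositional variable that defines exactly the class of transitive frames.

□ψ → □□ψ

A defining formula is □ψ → □□ψ (the 4 axiom).
Suppose □ψ→□□ψ is valid. Take Rxy, Ryz and set V(ψ)={w : Rxw}. Then □ψ at x, so □□ψ at x, so □ψ at y, so ψ at z, i.e. Rxz.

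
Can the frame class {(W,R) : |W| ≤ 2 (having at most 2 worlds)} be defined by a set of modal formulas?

Modal frame validity is preserved under disjoint unions.
Any modal formula valid on each of 3 disjoint one-world frames is valid on their disjoint union (validity is preserved under disjoint unions). Each one-world frame has |W|=1≤2, but the union has |W|=3.
So the class is not modally definable.

No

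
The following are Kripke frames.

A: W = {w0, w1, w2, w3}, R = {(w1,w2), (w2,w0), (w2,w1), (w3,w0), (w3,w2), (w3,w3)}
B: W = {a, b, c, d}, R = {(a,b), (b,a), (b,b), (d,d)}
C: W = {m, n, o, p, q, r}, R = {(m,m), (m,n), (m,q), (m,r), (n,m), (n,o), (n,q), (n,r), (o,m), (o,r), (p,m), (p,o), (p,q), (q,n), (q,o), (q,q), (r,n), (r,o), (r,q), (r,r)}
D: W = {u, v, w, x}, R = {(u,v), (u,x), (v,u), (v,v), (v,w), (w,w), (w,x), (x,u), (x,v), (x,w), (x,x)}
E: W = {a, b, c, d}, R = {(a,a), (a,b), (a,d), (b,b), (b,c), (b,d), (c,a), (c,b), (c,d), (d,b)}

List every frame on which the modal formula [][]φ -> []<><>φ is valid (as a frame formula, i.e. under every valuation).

B, C, D, E

The schema corresponds to a generalized confluence (Geach) condition: forall x forall z (xRz -> exists w (x R^2 w & z R^2 w)).
A: fails — w1Rw2 but no w with w1R²w and w2R²w.
B: satisfies the condition.
C: satisfies the condition.
D: satisfies the condition.
E: satisfies the condition.
Valid on: B, C, D, E.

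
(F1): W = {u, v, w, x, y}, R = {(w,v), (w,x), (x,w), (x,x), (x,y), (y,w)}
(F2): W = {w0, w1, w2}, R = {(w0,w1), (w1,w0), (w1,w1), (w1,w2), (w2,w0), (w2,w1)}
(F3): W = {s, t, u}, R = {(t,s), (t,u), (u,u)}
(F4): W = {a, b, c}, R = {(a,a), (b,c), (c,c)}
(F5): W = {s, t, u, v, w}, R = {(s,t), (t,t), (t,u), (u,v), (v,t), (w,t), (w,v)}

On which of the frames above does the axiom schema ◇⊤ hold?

(F2), (F4), (F5)

The schema corresponds to seriality: ∀x ∃y Rxy.
(F1): fails — world u has no successor.
(F2): holds.
(F3): fails — world s has no successor.
(F4): holds.
(F5): holds.
Valid on: (F2), (F4), (F5).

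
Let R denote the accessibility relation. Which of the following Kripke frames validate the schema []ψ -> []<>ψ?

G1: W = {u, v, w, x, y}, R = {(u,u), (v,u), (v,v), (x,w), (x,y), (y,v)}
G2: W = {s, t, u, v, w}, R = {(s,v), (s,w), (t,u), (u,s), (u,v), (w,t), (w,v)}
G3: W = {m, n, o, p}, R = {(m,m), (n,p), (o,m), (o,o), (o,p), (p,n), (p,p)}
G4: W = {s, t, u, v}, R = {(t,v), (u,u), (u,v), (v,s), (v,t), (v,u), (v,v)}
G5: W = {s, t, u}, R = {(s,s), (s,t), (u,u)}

G3

This is the axiom for a generalized confluence (Geach) condition; its first-order frame correspondent is forall x forall z (xRz -> exists w (xRw & zRw)).
G1: fails — xRw but no t with xRt and wRt.
G2: fails — sRv but no w* with sRw* and vRw*.
G3: satisfies the condition.
G4: fails — vRs but no w with vRw and sRw.
G5: fails — sRt but no w with sRw and tRw.
Valid on: G3.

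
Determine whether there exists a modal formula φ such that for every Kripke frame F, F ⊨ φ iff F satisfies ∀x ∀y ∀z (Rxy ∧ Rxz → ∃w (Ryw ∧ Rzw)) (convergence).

Yes — defined by ◇□p → □◇p

This is a Sahlqvist condition; the .2 axiom ◇□p → □◇p defines it.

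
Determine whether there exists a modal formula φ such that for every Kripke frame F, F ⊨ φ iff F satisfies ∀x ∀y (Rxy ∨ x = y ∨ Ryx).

Not modally definable

If a class were modally definable it would be closed under disjoint unions (Goldblatt–Thomason).
Take 2 disjoint single-world reflexive frames: each is trivially connected, but their disjoint union has 2 worlds with no edge between distinct components, so it is not connected.
Hence connectedness of R is not modally definable.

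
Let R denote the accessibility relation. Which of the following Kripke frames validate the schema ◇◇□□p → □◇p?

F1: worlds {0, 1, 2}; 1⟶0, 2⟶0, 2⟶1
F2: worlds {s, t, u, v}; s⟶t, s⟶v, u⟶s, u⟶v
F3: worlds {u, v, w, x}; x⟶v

The schema corresponds to a generalized confluence (Geach) condition: ∀x ∀y ∀z ((xR²y ∧ xRz) → ∃w (yR²w ∧ zRw)).
F1: fails — 2R²0, 2R0 but no w with 0R²w and 0Rw.
F2: fails — uR²t, uRs but no w with tR²w and sRw.
F3: ✓.

F3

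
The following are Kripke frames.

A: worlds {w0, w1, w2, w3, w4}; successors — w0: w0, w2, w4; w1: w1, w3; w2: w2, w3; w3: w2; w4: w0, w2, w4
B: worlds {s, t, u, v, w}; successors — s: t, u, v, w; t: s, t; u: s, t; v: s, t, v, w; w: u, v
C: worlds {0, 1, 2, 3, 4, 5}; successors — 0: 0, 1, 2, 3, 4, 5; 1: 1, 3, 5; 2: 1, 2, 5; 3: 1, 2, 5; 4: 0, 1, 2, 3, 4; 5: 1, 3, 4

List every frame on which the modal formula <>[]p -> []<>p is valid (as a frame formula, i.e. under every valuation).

This is the axiom for convergence; its first-order frame correspondent is forall x forall y forall z (Rxy & Rxz -> exists w (Ryw & Rzw)).
A: fails — Rw1w1 and Rw1w3 but w1 and w3 have no common successor.
B: fails — Rsw and Rsu but w and u have no common successor.
C: holds.
Valid on: C.

C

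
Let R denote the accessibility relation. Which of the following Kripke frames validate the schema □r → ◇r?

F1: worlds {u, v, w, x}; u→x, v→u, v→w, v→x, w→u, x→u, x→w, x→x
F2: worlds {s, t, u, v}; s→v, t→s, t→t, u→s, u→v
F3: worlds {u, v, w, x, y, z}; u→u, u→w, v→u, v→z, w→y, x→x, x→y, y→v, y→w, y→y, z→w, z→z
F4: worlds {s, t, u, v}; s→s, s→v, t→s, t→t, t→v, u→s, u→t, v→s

This is the axiom for seriality; its first-order frame correspondent is ∀x ∃y Rxy.
F1: satisfies the condition.
F2: fails — world v has no successor.
F3: satisfies the condition.
F4: satisfies the condition.

F1, F3, F4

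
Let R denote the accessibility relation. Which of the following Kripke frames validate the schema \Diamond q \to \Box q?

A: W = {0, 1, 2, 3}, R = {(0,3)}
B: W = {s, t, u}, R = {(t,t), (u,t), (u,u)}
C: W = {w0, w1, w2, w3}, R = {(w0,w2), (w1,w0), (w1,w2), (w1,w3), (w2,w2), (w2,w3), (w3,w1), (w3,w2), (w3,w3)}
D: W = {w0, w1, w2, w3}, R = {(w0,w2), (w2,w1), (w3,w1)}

A, D

Frame correspondent (Sahlqvist): \forall x \forall y \forall z (Rxy \wedge Rxz \to y = z) — i.e. partial functionality.
A: ✓.
B: fails — u sees both t and u.
C: fails — w1 sees both w0 and w2.
D: ✓.
Valid on: A, D.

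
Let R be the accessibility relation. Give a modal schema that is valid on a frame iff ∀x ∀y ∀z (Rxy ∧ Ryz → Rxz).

□p → □□p

This is transitivity; the standard corresponding axiom is 4: □p → □□p.
Suppose □p→□□p is valid. Take Rxy, Ryz and set V(p)={w : Rxw}. Then □p at x, so □□p at x, so □p at y, so p at z, i.e. Rxz.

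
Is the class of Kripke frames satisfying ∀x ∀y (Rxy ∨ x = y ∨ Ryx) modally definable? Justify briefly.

Not modally definable

If a class were modally definable it would be closed under disjoint unions (Goldblatt–Thomason).
Take 2 disjoint single-world reflexive frames: each is trivially connected, but their disjoint union has 2 worlds with no edge between distinct components, so it is not connected.
Hence connectedness of R is not modally definable.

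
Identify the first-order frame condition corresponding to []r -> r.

reflexivity: forall x Rxx

This schema is the T axiom.
Its frame correspondent is reflexivity — forall x Rxx.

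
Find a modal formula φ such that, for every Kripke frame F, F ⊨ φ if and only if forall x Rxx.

A defining formula is □p → p (the T axiom).
Suppose □p→p is valid. At any x set V(p)={w : Rxw}. Then □p holds at x, so p holds at x, i.e. Rxx.

□p → p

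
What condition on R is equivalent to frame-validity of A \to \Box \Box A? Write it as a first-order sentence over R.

\forall x \forall z (x R^2 z \to \exists w (x = w \wedge z = w))

This is a Sahlqvist (Geach-type) schema ◇^0□^0A → □^2◇^0A.
Minimal-valuation argument: fix x; take any y with xR^0y and any z with xR^2z. Set V(A) to the set of worlds R-reachable from y in exactly 0 steps. Then □^0A holds at y, so the antecedent holds at x; validity forces ◇^0A at z, giving a w with zR^0w and yR^0w.
First-order correspondent: \forall x \forall z (x R^2 z \to \exists w (x = w \wedge z = w)).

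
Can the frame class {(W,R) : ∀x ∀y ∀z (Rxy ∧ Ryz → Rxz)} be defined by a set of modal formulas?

Definable; □q → □□q defines it

This is a Sahlqvist condition; the 4 axiom □q → □□q defines it.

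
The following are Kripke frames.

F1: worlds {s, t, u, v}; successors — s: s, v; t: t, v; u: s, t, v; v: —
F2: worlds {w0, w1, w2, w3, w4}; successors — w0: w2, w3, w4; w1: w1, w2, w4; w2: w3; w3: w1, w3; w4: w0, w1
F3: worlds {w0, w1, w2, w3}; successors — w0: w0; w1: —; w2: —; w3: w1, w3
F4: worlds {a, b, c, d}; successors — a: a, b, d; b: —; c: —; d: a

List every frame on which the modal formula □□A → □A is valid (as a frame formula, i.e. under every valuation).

F1, F3, F4

Frame correspondent (Sahlqvist): ∀x ∀y (Rxy → ∃z (Rxz ∧ Rzy)) — i.e. density.
F1: ✓.
F2: fails — Rw0w4 but no z with Rw0z and Rzw4.
F3: ✓.
F4: ✓.
Valid on: F1, F3, F4.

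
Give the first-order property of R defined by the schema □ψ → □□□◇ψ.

∀x ∀z (xR³z → ∃w (xRw ∧ zRw))

This is a Sahlqvist (Geach-type) schema ◇^0□^1ψ → □^3◇^1ψ.
First-order correspondent: ∀x ∀z (xR³z → ∃w (xRw ∧ zRw)).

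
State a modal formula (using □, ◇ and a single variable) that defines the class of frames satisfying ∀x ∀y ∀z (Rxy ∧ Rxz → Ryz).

◇q → □◇q

A defining formula is ◇q → □◇q (the 5 axiom).
Suppose ◇q→□◇q is valid. Take Rxy, Rxz and set V(q)={y}. Then ◇q at x, so □◇q at x, so ◇q at z, so some w with Rzw has q; w=y, i.e. Rzy. By symmetry of the argument, Ryz.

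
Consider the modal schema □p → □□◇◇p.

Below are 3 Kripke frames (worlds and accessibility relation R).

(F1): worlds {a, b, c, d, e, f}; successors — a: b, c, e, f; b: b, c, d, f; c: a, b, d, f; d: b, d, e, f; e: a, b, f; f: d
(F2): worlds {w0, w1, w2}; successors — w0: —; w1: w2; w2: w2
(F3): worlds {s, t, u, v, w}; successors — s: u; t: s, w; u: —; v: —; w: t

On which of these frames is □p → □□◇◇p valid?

The schema corresponds to a generalized confluence (Geach) condition: ∀x ∀z (xR²z → ∃w (xRw ∧ zR²w)).
(F1): satisfies the condition.
(F2): satisfies the condition.
(F3): fails — tR²t but no w* with tRw* and tR²w*.

(F1), (F2)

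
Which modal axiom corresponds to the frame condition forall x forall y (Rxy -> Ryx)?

s → □◇s

A defining formula is s → □◇s (the B axiom).
Suppose s→□◇s is valid. Take Rxy and set V(s)={x}. Then s at x, so □◇s at x, so ◇s at y, so some z with Ryz has s; z=x, i.e. Ryx.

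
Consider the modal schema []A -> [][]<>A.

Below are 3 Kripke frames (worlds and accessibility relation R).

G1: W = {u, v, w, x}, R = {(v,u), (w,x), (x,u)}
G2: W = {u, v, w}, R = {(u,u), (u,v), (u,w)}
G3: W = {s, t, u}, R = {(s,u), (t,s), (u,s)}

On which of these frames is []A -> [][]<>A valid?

Frame correspondent (Sahlqvist): forall x forall z (x R^2 z -> exists w (xRw & zRw)) — i.e. a generalized confluence (Geach) condition.
G1: fails — wR²u but no t with wRt and uRt.
G2: fails — uR²v but no t with uRt and vRt.
G3: condition met.
Valid on: G3.

G3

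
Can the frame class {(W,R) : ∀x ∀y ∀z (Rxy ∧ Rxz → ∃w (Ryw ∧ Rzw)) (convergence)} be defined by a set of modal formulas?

This is a Sahlqvist condition; the .2 axiom ◇□p → □◇p defines it.
Suppose ◇□p→□◇p is valid. Take Rxy, Rxz and set V(p)={w : Ryw}. Then □p at y so ◇□p at x, so □◇p at x, so ◇p at z, giving w with Rzw and Ryw.

Definable; ◇□p → □◇p defines it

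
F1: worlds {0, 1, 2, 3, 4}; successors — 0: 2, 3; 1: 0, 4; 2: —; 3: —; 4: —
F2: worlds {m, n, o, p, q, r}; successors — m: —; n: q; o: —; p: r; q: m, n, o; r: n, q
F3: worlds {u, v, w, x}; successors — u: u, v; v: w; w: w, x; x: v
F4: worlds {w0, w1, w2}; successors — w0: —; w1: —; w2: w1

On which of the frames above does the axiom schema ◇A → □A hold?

F4

This is the axiom for partial functionality; its first-order frame correspondent is ∀x ∀y ∀z (Rxy ∧ Rxz → y = z).
F1: fails — 0 sees both 2 and 3.
F2: fails — q sees both m and n.
F3: fails — u sees both u and v.
F4: condition met.
Valid on: F4.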